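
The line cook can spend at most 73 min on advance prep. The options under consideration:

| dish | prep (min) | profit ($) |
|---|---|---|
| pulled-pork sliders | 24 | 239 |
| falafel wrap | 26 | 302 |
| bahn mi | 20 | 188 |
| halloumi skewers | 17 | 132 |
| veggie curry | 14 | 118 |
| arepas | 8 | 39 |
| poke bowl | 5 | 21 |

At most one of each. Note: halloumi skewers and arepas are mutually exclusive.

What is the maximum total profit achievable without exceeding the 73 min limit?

729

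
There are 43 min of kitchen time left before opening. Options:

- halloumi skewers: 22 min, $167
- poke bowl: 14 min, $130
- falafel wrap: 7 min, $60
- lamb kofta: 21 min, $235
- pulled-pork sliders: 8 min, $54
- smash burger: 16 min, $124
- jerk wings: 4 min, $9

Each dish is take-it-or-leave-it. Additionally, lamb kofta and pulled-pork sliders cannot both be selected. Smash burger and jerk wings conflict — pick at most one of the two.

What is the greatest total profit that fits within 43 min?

425

The ratio ordering already packs tightly: poke bowl + falafel wrap + lamb kofta, 42 min, 425.
Next best is halloumi skewers + lamb kofta at 402 (43 min) — short by 23.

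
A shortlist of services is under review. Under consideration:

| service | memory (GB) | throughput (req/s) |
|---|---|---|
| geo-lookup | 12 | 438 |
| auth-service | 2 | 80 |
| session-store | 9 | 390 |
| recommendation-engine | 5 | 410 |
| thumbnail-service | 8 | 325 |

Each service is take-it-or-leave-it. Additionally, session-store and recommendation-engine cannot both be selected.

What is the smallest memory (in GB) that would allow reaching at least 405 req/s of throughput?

5

Look for the lowest-memory combination reaching 405.
recommendation-engine reaches 410 using 5 GB.
Any bundle with less than 5 GB falls short of 405.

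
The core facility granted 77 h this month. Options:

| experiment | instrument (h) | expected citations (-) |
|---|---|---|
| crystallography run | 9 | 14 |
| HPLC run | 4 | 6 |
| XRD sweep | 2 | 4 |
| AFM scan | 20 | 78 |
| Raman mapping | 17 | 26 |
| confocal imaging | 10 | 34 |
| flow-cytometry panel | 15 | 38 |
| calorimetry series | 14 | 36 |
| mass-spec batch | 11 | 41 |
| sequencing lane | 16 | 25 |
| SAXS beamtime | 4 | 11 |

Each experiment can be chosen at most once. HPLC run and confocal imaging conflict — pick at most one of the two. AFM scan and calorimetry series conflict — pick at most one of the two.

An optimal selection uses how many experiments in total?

Optimal total is 228.
One optimal bundle: AFM scan + Raman mapping + confocal imaging + flow-cytometry panel + mass-spec batch + SAXS beamtime (77 h).
All optima have 6 experiments.

6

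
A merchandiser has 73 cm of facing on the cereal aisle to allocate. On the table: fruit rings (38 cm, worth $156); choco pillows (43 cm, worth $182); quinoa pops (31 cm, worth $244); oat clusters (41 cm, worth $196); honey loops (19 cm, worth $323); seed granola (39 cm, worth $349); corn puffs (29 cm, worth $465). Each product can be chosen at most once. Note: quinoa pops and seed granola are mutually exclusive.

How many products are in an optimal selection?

Best achievable weekly sales is 814.
seed granola + corn puffs hits 814 at 68 cm.
Any selection reaching 814 contains exactly 2 products.

2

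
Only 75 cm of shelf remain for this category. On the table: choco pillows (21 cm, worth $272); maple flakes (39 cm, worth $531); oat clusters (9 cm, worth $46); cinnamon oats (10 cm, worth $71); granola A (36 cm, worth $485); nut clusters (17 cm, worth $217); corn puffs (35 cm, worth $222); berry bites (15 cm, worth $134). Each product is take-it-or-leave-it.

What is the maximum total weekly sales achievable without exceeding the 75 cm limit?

Ranking by ratio (weekly sales/cm): maple flakes 13.62, granola A 13.47, choco pillows 12.95.
Maple flakes + granola A uses 75 of the 75 cm and totals 1016.
Next best is choco pillows + granola A + nut clusters at 974 (74 cm) — short by 42.

1016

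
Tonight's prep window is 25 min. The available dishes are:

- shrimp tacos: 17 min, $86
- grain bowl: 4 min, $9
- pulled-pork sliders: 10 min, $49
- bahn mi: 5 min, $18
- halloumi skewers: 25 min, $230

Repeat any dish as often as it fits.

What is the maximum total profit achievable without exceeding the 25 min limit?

The ratio ordering already packs tightly: halloumi skewers, 25 min, 230.

230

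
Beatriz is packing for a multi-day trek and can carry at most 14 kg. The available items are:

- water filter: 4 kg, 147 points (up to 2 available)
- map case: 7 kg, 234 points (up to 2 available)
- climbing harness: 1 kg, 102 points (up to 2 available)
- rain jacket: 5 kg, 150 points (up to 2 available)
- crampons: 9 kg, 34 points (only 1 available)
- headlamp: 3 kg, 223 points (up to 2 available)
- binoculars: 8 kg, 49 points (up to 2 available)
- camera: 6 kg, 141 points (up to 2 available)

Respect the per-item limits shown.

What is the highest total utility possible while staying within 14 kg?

800

Greedy by ratio would take water filter + 2×climbing harness + 2×headlamp: 12 kg used, total 797.
Replace water filter with rain jacket: the trade gains 3 net, giving 800 at 13 kg.
That's the maximum — no swap from here does better than 800.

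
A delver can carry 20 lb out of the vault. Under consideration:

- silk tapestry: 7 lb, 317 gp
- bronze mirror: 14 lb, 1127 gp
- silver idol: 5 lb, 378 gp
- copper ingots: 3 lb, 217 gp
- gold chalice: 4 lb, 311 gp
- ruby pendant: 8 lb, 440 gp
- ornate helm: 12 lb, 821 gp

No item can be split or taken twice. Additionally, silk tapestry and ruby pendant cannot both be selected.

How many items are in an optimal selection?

2

Best achievable value is 1505.
bronze mirror + silver idol hits 1505 at 19 lb.
Every optimal selection uses 2 items.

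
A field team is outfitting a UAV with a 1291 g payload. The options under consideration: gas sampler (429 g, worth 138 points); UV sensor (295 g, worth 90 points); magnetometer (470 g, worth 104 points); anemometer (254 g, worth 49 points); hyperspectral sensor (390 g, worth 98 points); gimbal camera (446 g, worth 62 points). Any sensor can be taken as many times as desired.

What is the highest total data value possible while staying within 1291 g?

Best packing: 3×gas sampler — 1287 g, 414 total.
Every other selection either busts 1291 g or fails to beat 414.

414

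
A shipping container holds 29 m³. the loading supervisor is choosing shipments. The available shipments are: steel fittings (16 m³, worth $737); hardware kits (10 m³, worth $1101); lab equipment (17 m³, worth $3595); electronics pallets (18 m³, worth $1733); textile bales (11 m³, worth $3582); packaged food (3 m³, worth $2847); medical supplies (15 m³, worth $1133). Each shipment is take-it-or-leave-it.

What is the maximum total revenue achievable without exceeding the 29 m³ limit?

The ratio heuristic lands on hardware kits + textile bales + packaged food (7530) but leaves 5 m³ idle.
Replace hardware kits with medical supplies: the trade gains 32 net, giving 7562 at 29 m³.
No other feasible combination exceeds 7562.

7562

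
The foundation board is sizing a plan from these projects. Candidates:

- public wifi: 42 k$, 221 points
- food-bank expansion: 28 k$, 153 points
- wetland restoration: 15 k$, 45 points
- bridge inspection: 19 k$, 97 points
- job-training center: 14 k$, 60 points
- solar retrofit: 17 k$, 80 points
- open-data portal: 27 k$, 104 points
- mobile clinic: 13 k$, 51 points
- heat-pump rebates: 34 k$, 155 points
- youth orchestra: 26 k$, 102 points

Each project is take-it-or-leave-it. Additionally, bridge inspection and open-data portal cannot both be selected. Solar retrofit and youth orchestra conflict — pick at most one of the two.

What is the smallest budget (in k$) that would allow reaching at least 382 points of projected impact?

Minimise k$ subject to total projected impact ≥ 382.
Taking public wifi + bridge inspection + solar retrofit gives 398 (≥ 382) for 78 k$.
No combination under 78 k$ hits 382.

78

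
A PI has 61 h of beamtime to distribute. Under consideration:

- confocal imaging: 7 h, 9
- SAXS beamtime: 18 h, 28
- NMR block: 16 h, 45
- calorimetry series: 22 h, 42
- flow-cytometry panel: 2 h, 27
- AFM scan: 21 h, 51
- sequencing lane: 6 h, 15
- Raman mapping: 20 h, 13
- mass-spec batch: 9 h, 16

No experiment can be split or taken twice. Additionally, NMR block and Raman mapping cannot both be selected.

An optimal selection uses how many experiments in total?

4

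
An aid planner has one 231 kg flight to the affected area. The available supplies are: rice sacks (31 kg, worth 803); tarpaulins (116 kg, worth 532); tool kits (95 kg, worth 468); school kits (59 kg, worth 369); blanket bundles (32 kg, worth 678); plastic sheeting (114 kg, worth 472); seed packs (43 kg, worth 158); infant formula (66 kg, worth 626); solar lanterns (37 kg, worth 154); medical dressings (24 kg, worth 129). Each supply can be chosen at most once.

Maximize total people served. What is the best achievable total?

2634

By people served per kg: rice sacks 25.90, blanket bundles 21.19, infant formula 9.48, school kits 6.25 lead.
Taking the top-ratio supplies first gives rice sacks + school kits + blanket bundles + infant formula + medical dressings for 2605 (212 kg).
Dropping medical dressings frees 24 kg; slotting in seed packs (43 kg) lifts the total to 2634 at 231 kg.
Runner-up rice sacks + school kits + blanket bundles + infant formula + solar lanterns tops out at 2630.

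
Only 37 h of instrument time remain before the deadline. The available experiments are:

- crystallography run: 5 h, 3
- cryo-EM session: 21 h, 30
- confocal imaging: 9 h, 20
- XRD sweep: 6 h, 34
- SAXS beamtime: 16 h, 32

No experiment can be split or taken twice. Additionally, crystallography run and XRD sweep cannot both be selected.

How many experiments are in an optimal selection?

3

Optimal total is 86.
One optimal bundle: confocal imaging + XRD sweep + SAXS beamtime (31 h).
Every optimal selection uses 3 experiments.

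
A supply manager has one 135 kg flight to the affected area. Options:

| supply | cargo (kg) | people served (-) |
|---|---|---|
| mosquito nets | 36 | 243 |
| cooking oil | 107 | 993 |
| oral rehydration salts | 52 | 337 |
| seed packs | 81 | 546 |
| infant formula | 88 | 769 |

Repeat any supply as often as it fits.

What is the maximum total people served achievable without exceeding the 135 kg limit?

1012

Greedy by ratio would take cooking oil: 107 kg used, total 993.
Dropping cooking oil frees 107 kg; slotting in mosquito nets + infant formula (124 kg) lifts the total to 1012 at 124 kg.
Nothing else within 135 kg beats 1012.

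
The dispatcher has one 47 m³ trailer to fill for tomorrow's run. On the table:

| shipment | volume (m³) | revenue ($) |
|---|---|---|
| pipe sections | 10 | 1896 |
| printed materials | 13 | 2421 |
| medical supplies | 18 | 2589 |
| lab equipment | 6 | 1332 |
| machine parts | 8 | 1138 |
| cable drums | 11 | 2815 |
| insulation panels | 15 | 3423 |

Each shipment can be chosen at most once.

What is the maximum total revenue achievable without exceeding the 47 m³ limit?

Filling by ratio: pipe sections + lab equipment + cable drums + insulation panels for 9466, with 5 m³ left unused.
The 10 m³ tied up in pipe sections is better spent on printed materials — total rises to 9991 (45 m³).

9991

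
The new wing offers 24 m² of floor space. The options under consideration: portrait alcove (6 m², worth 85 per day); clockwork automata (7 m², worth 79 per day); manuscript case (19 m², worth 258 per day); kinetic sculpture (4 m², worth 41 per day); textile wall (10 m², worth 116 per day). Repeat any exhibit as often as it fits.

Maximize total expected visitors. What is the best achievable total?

4×portrait alcove uses 24 of the 24 m² and totals 340.

340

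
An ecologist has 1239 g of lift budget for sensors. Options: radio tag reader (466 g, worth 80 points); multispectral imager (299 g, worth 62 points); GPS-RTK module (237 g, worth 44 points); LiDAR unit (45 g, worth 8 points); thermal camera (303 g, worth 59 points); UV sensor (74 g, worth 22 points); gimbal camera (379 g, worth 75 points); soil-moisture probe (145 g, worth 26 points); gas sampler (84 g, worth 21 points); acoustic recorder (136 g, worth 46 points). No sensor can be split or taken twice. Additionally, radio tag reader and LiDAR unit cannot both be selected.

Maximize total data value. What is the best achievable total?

272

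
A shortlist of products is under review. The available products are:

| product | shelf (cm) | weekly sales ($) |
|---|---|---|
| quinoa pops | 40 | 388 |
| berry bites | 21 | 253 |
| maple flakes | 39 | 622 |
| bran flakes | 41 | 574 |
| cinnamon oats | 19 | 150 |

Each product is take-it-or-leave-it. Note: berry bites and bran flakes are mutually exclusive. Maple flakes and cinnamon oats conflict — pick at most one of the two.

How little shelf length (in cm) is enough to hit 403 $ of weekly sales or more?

39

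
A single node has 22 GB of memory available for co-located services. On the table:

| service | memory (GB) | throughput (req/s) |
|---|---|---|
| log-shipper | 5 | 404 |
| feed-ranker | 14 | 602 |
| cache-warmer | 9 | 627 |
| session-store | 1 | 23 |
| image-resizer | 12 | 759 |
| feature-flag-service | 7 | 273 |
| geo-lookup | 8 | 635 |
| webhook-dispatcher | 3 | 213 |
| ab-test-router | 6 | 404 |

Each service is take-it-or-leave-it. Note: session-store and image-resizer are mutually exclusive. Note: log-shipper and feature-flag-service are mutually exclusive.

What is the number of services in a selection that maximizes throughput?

3

The maximum throughput within 22 GB is 1666.
log-shipper + cache-warmer + geo-lookup hits 1666 at 22 GB.
All optima have 3 services.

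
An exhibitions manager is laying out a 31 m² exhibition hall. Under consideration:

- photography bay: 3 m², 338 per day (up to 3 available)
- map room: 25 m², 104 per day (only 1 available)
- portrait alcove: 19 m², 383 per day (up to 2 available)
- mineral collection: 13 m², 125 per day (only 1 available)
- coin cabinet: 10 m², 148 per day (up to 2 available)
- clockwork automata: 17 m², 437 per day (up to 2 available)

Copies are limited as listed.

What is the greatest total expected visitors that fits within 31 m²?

1451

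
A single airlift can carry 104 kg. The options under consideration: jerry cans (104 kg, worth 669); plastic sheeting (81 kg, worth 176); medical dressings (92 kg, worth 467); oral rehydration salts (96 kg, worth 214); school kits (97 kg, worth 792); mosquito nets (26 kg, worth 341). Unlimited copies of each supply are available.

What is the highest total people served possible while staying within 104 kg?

Density check — mosquito nets 13.12, school kits 8.16, jerry cans 6.43 are the best per kg.
Taking 4×mosquito nets: 104 kg used, 1364 in people served.

1364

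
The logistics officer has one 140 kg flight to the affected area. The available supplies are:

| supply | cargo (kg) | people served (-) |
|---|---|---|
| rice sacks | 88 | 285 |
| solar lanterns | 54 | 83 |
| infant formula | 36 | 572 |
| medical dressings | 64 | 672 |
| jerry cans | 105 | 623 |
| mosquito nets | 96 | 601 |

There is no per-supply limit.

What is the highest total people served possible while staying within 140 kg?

1816

The ratio heuristic lands on 3×infant formula (1716) but leaves 32 kg idle.
Replace infant formula with medical dressings: the trade gains 100 net, giving 1816 at 136 kg.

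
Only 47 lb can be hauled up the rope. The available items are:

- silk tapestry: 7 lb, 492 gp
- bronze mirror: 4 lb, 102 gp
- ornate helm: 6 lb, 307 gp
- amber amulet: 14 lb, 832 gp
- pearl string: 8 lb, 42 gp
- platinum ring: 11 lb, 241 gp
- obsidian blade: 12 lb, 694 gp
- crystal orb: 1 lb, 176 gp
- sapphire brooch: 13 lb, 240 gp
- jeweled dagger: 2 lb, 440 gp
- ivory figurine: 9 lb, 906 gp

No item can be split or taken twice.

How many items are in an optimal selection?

6

The maximum value within 47 lb is 3540.
For example silk tapestry + amber amulet + obsidian blade + crystal orb + jeweled dagger + ivory figurine achieves it, using 45 lb.
All optima have 6 items.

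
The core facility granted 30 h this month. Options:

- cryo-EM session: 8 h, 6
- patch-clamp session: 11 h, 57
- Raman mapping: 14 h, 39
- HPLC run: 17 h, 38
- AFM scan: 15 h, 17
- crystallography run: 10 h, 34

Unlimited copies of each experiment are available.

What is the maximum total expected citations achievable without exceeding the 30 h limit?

Density check — patch-clamp session 5.18, crystallography run 3.40, Raman mapping 2.79, HPLC run 2.24 are the best per h.
Cryo-EM session + 2×patch-clamp session uses 30 of the 30 h and totals 120.
That's the maximum — no swap from here does better than 120.

120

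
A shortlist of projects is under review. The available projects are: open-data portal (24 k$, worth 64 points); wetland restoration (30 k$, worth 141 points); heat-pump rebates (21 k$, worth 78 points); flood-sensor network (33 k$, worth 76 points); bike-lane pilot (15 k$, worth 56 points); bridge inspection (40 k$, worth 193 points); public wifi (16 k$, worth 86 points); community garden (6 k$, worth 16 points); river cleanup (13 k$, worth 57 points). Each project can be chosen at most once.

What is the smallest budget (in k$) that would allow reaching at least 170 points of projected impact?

Look for the lowest-budget combination reaching 170.
Taking bridge inspection gives 193 (≥ 170) for 40 k$.
Below 40 k$ the best achievable stays under 170.

40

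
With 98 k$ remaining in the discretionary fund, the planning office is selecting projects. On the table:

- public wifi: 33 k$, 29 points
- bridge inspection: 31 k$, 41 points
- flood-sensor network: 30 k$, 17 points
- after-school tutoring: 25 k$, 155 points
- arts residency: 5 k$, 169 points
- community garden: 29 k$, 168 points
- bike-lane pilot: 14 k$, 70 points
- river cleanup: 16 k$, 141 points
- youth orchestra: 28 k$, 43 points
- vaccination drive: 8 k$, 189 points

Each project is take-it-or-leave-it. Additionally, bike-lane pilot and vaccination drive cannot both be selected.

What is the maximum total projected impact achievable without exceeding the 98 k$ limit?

822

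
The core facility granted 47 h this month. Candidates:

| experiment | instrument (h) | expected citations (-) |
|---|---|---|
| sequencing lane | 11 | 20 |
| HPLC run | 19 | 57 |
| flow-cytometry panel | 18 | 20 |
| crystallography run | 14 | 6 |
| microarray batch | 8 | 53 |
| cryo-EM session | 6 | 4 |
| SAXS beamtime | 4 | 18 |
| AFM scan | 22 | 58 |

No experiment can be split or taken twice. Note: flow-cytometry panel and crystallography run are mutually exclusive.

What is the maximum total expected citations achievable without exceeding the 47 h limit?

A density-first pass picks sequencing lane + HPLC run + microarray batch + SAXS beamtime — 148 at 42 h.
Dropping HPLC run frees 19 h; slotting in AFM scan (22 h) lifts the total to 149 at 45 h.
Every other selection either busts 47 h or breaks a pairing rule or fails to beat 149.

149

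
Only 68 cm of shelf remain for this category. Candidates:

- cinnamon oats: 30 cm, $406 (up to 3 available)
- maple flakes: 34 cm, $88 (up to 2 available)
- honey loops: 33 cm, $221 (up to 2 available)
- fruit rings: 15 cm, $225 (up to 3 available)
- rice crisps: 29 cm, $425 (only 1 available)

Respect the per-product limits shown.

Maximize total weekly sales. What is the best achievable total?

Filling by ratio: 3×fruit rings for 675, with 23 cm left unused.
The 15 cm tied up in fruit rings is better spent on rice crisps — total rises to 875 (59 cm).
No other feasible combination exceeds 875.

875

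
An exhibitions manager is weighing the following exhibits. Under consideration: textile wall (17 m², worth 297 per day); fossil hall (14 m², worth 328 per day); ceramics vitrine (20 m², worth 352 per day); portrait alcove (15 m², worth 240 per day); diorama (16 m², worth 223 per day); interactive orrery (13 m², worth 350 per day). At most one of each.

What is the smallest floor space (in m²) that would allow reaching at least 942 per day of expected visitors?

44

Look for the lowest-floor combination reaching 942.
textile wall + fossil hall + interactive orrery: 975 expected visitors at 44 m².
Any bundle with less than 44 m² falls short of 942.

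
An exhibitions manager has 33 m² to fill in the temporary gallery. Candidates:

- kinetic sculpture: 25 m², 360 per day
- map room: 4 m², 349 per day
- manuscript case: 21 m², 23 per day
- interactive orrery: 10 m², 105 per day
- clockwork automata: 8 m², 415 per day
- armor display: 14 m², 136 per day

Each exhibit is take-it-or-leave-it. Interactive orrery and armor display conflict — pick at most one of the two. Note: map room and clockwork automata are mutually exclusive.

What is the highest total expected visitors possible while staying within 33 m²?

Kinetic sculpture + clockwork automata uses 33 of the 33 m² and totals 775.
An exhaustive check of the 64 subsets confirms 775.

775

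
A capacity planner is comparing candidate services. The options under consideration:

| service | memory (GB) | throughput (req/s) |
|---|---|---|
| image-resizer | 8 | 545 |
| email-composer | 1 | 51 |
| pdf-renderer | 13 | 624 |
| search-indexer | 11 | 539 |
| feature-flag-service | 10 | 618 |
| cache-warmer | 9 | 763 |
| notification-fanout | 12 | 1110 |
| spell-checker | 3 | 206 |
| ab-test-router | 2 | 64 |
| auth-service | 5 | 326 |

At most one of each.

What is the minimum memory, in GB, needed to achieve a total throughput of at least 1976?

24

Need the lightest bundle worth ≥ 1976.
cache-warmer + notification-fanout + spell-checker reaches 2079 using 24 GB.
Any bundle with less than 24 GB falls short of 1976.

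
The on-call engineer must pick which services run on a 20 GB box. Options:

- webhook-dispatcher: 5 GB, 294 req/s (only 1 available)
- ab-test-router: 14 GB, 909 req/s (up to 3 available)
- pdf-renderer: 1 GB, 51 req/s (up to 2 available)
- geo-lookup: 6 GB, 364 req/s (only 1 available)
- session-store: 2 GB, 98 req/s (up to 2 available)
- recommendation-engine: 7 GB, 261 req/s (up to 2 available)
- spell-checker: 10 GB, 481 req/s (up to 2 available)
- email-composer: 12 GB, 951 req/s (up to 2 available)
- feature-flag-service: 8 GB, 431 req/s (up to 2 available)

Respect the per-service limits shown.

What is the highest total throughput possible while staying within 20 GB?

Density check — email-composer 79.25, ab-test-router 64.93, geo-lookup 60.67, webhook-dispatcher 58.80 are the best per GB.
Taking 2×pdf-renderer + geo-lookup + email-composer: 20 GB used, 1417 in throughput.
No other feasible combination exceeds 1417.

1417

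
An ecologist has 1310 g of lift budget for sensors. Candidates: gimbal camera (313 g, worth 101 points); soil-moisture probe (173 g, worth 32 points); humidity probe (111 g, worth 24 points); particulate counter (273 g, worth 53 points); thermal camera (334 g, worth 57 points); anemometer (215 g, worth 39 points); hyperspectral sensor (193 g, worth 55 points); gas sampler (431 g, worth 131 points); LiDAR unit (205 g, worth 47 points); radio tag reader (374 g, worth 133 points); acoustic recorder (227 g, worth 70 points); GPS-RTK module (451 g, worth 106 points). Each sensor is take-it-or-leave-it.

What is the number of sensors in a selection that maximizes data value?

4

The maximum data value within 1310 g is 397.
gimbal camera + soil-moisture probe + gas sampler + radio tag reader hits 397 at 1291 g.
Every optimal selection uses 4 sensors.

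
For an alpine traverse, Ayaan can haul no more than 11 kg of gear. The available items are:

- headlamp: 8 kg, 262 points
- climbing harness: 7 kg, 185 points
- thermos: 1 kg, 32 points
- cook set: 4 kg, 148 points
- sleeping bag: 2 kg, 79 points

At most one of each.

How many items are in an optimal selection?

3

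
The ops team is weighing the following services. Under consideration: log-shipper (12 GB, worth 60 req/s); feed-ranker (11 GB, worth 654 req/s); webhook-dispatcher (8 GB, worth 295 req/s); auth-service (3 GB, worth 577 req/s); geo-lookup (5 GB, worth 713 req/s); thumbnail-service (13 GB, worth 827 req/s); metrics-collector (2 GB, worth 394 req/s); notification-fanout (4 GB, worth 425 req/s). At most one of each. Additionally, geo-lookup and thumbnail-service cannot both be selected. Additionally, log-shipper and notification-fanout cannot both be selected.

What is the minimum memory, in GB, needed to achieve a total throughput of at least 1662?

10

Look for the lowest-memory combination reaching 1662.
auth-service + geo-lookup + metrics-collector reaches 1684 using 10 GB.
Any bundle with less than 10 GB falls short of 1662.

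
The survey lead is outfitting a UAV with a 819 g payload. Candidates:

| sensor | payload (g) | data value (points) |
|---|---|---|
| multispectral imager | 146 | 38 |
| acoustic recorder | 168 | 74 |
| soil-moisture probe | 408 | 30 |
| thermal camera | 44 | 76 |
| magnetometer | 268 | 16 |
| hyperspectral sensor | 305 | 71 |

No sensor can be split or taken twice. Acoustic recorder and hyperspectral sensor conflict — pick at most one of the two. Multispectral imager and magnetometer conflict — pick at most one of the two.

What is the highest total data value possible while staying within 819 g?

218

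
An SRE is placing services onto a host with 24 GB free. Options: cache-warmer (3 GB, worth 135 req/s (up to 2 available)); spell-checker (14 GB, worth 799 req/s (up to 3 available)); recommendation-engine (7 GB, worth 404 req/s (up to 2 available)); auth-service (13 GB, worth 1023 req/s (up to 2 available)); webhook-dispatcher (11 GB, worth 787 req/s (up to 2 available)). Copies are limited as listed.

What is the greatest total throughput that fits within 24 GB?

1810

The ratio ordering already packs tightly: auth-service + webhook-dispatcher, 24 GB, 1810.
No other feasible combination exceeds 1810.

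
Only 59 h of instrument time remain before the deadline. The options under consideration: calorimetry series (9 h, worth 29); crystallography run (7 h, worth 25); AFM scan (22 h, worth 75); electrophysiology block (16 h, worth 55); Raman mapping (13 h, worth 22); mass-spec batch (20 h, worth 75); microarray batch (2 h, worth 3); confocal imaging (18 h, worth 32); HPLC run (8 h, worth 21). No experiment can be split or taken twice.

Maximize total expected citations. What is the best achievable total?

205

By expected citations per h: mass-spec batch 3.75, crystallography run 3.57, electrophysiology block 3.44 lead.
A density-first pass picks calorimetry series + crystallography run + electrophysiology block + mass-spec batch + microarray batch — 187 at 54 h.
Replace calorimetry series and crystallography run and microarray batch with AFM scan: the trade gains 18 net, giving 205 at 58 h.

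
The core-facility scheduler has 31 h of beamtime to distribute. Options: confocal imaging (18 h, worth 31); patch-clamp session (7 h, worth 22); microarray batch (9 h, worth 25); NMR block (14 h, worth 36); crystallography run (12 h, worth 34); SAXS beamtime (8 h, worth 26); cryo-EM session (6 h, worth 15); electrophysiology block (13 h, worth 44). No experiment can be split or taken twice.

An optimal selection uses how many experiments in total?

3

Optimal total is 95.
One optimal bundle: microarray batch + SAXS beamtime + electrophysiology block (30 h).
Any selection reaching 95 contains exactly 3 experiments.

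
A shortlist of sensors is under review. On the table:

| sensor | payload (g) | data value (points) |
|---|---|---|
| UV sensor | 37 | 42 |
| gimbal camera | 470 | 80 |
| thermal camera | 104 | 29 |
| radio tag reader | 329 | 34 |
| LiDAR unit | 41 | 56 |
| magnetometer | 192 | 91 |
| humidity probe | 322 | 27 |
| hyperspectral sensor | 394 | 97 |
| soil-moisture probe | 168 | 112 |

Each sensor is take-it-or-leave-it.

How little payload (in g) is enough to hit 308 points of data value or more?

542

Look for the lowest-payload combination reaching 308.
Taking UV sensor + thermal camera + LiDAR unit + magnetometer + soil-moisture probe gives 330 (≥ 308) for 542 g.
No combination under 542 g hits 308.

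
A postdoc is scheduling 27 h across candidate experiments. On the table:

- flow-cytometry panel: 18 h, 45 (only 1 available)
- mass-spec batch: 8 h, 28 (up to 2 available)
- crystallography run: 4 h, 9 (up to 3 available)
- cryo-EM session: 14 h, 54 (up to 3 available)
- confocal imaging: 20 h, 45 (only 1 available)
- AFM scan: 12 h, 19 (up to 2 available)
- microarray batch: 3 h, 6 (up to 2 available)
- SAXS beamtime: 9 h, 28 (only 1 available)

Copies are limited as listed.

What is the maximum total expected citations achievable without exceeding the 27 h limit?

91

Taking crystallography run + cryo-EM session + SAXS beamtime: 27 h used, 91 in expected citations.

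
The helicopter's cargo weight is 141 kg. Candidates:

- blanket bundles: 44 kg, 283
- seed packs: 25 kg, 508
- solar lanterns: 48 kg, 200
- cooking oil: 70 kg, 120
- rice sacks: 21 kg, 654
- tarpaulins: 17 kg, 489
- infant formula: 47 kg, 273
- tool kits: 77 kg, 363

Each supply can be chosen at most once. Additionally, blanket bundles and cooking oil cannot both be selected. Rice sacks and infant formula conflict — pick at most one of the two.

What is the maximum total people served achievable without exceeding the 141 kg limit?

A density-first pass picks blanket bundles + seed packs + rice sacks + tarpaulins — 1934 at 107 kg.
Dropping blanket bundles frees 44 kg; slotting in tool kits (77 kg) lifts the total to 2014 at 140 kg.
The closest alternative, blanket bundles + seed packs + rice sacks + tarpaulins, reaches only 1934.

2014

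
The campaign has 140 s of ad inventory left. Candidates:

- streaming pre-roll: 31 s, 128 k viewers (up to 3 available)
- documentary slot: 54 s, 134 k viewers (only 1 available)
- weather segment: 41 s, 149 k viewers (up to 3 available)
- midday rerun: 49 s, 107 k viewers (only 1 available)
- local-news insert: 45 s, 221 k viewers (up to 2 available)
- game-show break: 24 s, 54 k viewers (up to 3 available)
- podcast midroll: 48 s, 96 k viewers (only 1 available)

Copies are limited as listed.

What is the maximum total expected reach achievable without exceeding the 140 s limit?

605

By expected reach per s: local-news insert 4.91, streaming pre-roll 4.13, weather segment 3.63, documentary slot 2.48 lead.
Filling by ratio: streaming pre-roll + 2×local-news insert for 570, with 19 s left unused.
Replace local-news insert with 2×streaming pre-roll: the trade gains 35 net, giving 605 at 138 s.
The spare 2 s is too small for any remaining spot, and no exchange beats 605.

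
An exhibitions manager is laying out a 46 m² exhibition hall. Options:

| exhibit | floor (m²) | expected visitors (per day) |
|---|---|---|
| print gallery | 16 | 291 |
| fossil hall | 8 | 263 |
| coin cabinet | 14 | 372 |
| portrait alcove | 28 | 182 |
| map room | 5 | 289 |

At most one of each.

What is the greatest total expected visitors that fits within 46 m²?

1215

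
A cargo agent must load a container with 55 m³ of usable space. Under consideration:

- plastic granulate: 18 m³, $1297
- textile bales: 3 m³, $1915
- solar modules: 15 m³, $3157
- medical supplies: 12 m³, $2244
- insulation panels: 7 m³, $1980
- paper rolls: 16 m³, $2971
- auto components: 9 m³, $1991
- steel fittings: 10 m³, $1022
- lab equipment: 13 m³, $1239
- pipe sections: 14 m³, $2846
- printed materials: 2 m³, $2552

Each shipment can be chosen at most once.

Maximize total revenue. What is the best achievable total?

Ranking by ratio (revenue/m³): printed materials 1276.00, textile bales 638.33, insulation panels 282.86, auto components 221.22.
The ratio heuristic lands on textile bales + solar modules + insulation panels + auto components + pipe sections + printed materials (14441) but leaves 5 m³ idle.
Dropping auto components and pipe sections frees 23 m³; slotting in medical supplies + paper rolls (28 m³) lifts the total to 14819 at 55 m³.
An exhaustive check of the 2048 subsets confirms 14819.

14819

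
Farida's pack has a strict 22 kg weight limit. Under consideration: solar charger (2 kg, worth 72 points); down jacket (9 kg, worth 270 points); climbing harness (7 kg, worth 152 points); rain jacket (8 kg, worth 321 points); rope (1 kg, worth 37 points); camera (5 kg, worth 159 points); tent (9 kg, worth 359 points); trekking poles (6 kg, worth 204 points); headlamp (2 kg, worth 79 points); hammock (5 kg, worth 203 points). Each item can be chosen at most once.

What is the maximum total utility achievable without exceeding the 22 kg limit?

By utility per kg: hammock 40.60, rain jacket 40.12, tent 39.89 lead.
The ratio ordering already packs tightly: rain jacket + tent + hammock, 22 kg, 883.

883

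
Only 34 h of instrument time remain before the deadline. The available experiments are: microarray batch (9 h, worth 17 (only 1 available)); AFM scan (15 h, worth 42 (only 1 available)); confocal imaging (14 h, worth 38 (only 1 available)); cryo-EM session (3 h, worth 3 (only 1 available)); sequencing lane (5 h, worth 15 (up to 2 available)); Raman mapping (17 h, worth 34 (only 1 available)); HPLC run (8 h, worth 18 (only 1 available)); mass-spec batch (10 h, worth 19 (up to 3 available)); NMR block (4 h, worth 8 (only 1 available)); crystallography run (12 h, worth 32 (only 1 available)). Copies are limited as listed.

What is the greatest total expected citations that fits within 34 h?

Ranking by ratio (expected citations/h): sequencing lane 3.00, AFM scan 2.80, confocal imaging 2.71.
A density-first pass picks AFM scan + 2×sequencing lane + HPLC run — 90 at 33 h.
The 13 h tied up in sequencing lane and HPLC run is better spent on confocal imaging — total rises to 95 (34 h).

95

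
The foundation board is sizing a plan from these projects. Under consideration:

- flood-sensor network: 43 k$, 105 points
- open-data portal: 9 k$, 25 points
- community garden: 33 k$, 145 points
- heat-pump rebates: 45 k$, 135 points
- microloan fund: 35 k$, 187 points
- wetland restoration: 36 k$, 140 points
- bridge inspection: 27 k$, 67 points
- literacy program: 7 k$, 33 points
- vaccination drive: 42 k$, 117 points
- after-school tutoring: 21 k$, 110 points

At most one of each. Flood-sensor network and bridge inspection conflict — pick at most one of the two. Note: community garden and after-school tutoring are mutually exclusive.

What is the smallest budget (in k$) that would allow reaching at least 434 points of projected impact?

Look for the lowest-budget combination reaching 434.
microloan fund + wetland restoration + after-school tutoring: 437 projected impact at 92 k$.
Below 92 k$ the best achievable stays under 434.

92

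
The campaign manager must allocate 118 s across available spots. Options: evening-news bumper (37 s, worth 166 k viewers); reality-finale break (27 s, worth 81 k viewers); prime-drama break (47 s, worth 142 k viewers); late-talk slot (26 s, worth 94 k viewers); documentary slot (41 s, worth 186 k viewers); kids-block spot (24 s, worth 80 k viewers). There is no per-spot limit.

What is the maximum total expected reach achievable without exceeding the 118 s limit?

518

The ratio heuristic lands on late-talk slot + 2×documentary slot (466) but leaves 10 s idle.
Dropping late-talk slot and documentary slot frees 67 s; slotting in 2×evening-news bumper (74 s) lifts the total to 518 at 115 s.
The spare 3 s is too small for any remaining spot, and no exchange beats 518.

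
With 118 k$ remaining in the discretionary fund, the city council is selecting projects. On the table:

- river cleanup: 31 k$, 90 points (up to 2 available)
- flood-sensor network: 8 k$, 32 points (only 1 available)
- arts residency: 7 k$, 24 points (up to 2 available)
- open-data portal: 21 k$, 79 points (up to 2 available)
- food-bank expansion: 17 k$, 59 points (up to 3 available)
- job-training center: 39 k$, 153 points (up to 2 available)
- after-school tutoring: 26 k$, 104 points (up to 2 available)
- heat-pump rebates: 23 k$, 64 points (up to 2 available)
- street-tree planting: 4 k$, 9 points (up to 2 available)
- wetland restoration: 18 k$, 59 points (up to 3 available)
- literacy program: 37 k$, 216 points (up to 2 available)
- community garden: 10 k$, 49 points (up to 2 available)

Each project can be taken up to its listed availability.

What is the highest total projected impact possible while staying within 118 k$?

617

A density-first pass picks flood-sensor network + 2×arts residency + 2×literacy program + 2×community garden — 610 at 116 k$.
Replace 2×arts residency and community garden with after-school tutoring: the trade gains 7 net, giving 617 at 118 k$.
Every other selection either busts 118 k$ or exceeds an availability limit or fails to beat 617.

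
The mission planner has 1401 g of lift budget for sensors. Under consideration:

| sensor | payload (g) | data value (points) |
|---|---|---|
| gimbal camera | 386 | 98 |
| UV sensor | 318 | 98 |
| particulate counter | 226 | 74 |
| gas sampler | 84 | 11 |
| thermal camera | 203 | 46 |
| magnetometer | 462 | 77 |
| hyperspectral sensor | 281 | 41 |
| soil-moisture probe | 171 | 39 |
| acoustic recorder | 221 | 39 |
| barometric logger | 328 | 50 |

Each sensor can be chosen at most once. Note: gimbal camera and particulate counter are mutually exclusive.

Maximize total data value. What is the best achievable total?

Density check — particulate counter 0.33, UV sensor 0.31, gimbal camera 0.25 are the best per g.
UV sensor + particulate counter + thermal camera + magnetometer + soil-moisture probe uses 1380 of the 1401 g and totals 334.
An exhaustive check of the 1024 subsets confirms 334.

334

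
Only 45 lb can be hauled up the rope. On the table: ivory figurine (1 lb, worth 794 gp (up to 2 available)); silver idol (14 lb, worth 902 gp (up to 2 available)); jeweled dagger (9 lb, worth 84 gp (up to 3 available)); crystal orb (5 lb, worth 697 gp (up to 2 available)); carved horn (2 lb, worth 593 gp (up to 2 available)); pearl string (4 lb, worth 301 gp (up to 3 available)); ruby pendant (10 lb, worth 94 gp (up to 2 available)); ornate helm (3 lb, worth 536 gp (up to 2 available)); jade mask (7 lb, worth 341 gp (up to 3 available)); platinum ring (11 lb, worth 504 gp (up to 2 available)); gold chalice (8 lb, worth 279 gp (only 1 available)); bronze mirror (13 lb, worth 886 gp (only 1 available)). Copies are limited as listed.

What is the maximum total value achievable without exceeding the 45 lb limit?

6744

Taking the top-ratio items first gives 2×ivory figurine + 2×crystal orb + 2×carved horn + 3×pearl string + 2×ornate helm + jade mask for 6484 (41 lb).
The 11 lb tied up in pearl string and jade mask is better spent on silver idol — total rises to 6744 (44 lb).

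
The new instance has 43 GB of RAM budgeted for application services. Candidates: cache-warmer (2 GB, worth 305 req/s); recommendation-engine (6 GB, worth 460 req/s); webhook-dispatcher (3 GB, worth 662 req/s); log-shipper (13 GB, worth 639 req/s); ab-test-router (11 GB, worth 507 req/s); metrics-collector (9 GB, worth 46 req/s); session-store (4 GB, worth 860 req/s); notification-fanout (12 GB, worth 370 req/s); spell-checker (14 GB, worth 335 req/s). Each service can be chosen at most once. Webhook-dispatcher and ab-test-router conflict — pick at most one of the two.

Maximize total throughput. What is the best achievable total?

Best packing: cache-warmer + recommendation-engine + webhook-dispatcher + log-shipper + session-store + notification-fanout — 40 GB, 3296 total.
Nothing else feasible within 43 GB beats 3296.

3296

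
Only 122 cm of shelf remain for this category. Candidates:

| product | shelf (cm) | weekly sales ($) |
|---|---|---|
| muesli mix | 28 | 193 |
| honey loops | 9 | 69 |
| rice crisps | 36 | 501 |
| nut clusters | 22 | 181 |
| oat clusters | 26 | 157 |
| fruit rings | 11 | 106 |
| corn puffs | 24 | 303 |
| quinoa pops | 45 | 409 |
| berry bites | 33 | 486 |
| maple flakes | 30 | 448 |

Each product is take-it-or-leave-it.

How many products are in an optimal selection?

The maximum weekly sales within 122 cm is 1616.
rice crisps + nut clusters + berry bites + maple flakes hits 1616 at 121 cm.
Any selection reaching 1616 contains exactly 4 products.

4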